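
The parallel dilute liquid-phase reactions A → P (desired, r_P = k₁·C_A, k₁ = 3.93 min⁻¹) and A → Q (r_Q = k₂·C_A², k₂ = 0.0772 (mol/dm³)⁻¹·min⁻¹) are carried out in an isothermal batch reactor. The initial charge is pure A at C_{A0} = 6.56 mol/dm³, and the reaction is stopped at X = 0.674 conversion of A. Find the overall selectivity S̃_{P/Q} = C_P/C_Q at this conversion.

11.8

C_A = C_{A0}(1−X) = 2.139 mol/dm³.
Along a PFR/batch, dC_P/dC_A = −r_P/(r_P+r_Q) = −k₁/(k₁+k₂·C_A).
Integrating from C_{A0} to C_A: C_P = (3.93/0.0772)·ln[(3.93+0.0772·6.56)/(3.93+0.0772·2.14)] = 50.91·ln(4.436/4.095) = 4.076 mol/dm³.
C_Q = (C_{A0}−C_A)−C_P = 0.3458 mol/dm³; S̃_{P/Q} = 4.076/0.3458 = 11.8.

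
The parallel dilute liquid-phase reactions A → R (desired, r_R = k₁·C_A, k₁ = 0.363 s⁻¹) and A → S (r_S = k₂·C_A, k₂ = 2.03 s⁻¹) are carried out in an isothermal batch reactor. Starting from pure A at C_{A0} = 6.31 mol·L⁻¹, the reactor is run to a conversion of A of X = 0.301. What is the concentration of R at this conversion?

0.288 mol·L⁻¹

C_A = C_{A0}(1−X) = 4.411 mol·L⁻¹.
Both paths are first order in A, so the instantaneous fraction to R is constant: dC_R/d(−C_A) = k₁/(k₁+k₂) = 0.1517.
C_R = 0.1517·(C_{A0}−C_A) = 0.1517×1.899 = 0.288 mol·L⁻¹.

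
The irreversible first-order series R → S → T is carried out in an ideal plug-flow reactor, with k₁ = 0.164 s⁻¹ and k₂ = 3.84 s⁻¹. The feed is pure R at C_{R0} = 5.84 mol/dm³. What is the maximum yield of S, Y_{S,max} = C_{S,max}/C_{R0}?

0.0371

Evaluating C_S at τ_opt = ln(k₂/k₁)/(k₂−k₁) gives C_{S,max}/C_{R0} = (k₁/k₂)^[k₂/(k₂−k₁)].
= (0.164/3.84)^(3.84/(3.84−0.164)) = (0.04271)^(1.045) = 0.03710.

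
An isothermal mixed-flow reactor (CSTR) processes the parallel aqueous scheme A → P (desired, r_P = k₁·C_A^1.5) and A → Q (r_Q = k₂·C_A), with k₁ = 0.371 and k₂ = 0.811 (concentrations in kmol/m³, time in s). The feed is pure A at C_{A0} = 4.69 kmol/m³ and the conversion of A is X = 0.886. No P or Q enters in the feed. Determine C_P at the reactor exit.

Exit C_A = C_{A0}(1−X) = 4.69×0.114 = 0.5347 kmol/m³.
Rates in a CSTR are evaluated at the outlet concentration: r_P = 0.371×0.5347^1.5 = 0.1450, r_Q = 0.811×0.5347 = 0.4336.
Fraction of consumed A going to P: r_P/(r_P+r_Q) = 0.2507.
C_P = 0.2507·C_{A0}·X = 0.2507×4.69×0.886 = 1.04 kmol/m³.

1.04 kmol/m³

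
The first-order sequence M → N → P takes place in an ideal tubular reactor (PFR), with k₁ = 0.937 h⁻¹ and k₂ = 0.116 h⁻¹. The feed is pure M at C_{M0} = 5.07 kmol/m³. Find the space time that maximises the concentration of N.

2.54 h

The intermediate peaks when r₁ = r₂, i.e. k₁e^(−k₁τ) = k₂e^(−k₂τ), giving τ_opt = ln(k₂/k₁)/(k₂−k₁).
= ln(0.116/0.937)/(0.116−0.937) = ln(0.1238)/-0.8210 = -2.089/-0.8210 = 2.54 h.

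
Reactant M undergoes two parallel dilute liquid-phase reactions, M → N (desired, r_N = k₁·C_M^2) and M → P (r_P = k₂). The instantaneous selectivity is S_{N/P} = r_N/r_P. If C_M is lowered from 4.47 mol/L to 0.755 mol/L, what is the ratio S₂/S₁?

0.0285

S_{N/P} = (k₁/k₂)·C_M^2, so S₂/S₁ = (C_{M,2}/C_{M,1})^2.
= (0.755/4.47)^2 = (0.1689)^2 = 0.0285.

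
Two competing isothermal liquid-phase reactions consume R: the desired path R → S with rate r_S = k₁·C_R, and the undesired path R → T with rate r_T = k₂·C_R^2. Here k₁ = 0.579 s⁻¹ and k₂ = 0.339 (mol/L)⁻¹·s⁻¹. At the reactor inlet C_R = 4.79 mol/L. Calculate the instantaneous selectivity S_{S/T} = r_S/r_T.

S_{S/T} = r_S/r_T = (k₁·C_R)/(k₂·C_R^2) = (k₁/k₂)·C_R⁻¹.
= (0.579×4.790) / (0.339×4.790^2) = 2.773/7.778 = 0.357.
The undesired path is higher order in R, so low C_R (CSTR or dilute feed) favours S.

0.357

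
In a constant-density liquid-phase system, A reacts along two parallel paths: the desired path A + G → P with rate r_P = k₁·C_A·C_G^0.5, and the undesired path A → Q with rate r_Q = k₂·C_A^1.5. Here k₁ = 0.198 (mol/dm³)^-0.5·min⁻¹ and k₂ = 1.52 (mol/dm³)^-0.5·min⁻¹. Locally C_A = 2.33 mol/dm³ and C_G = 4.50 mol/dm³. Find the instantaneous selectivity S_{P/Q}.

S_{P/Q} = r_P/r_Q = (k₁·C_A·C_G^0.5)/(k₂·C_A^1.5) = (k₁/k₂)·C_A^-0.5·C_G^0.5.
= (0.198×2.330×4.500^0.5) / (1.52×2.330^1.5) = 0.9786/5.406 = 0.181.
The undesired path is higher order in A, so low C_A (CSTR or dilute feed) favours P.

0.181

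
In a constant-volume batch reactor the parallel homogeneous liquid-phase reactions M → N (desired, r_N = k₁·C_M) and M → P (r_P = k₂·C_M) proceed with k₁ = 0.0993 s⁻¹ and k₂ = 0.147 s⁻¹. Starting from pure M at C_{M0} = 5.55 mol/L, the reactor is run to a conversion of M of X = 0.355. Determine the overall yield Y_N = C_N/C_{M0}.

C_M = C_{M0}(1−X) = 3.580 mol/L.
Both paths are first order in M, so the instantaneous fraction to N is constant: dC_N/d(−C_M) = k₁/(k₁+k₂) = 0.4032.
C_N = 0.4032·(C_{M0}−C_M) = 0.4032×1.970 = 0.794 mol/L.
Y_N = C_N/C_{M0} = 0.7943/5.55 = 0.143.

0.143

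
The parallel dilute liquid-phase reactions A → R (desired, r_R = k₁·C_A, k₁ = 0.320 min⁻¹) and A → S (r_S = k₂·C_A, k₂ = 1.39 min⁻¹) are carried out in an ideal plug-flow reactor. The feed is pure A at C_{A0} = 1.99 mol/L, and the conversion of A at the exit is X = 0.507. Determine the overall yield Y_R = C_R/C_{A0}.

C_A = C_{A0}(1−X) = 0.9811 mol/L.
Both paths are first order in A, so the instantaneous fraction to R is constant: dC_R/d(−C_A) = k₁/(k₁+k₂) = 0.1871.
C_R = 0.1871·(C_{A0}−C_A) = 0.1871×1.009 = 0.189 mol/L.
Y_R = C_R/C_{A0} = 0.1888/1.99 = 0.0949.

0.0949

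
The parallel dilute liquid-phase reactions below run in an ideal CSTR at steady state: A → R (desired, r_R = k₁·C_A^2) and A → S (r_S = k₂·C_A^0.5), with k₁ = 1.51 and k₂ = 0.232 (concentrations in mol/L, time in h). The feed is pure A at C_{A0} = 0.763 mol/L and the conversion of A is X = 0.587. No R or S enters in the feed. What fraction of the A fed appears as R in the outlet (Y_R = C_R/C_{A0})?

0.314

Exit C_A = C_{A0}(1−X) = 0.763×0.413 = 0.3151 mol/L.
Rates in a CSTR are evaluated at the outlet concentration: r_R = 1.51×0.3151^2 = 0.1499, r_S = 0.232×0.3151^0.5 = 0.1302.
Fraction of consumed A going to R: r_R/(r_R+r_S) = 0.5352.
C_R = 0.5352·C_{A0}·X = 0.5352×0.763×0.587 = 0.240 mol/L; Y_R = C_R/C_{A0} = 0.314.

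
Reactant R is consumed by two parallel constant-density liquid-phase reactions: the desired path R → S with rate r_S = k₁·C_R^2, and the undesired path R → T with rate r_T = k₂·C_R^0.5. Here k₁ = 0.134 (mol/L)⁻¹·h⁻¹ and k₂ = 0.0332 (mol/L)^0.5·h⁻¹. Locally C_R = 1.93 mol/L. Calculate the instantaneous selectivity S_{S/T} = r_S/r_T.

S_{S/T} = r_S/r_T = (k₁·C_R^2)/(k₂·C_R^0.5) = (k₁/k₂)·C_R^1.5.
= (0.134×1.930^2) / (0.0332×1.930^0.5) = 0.4991/0.04612 = 10.8.

10.8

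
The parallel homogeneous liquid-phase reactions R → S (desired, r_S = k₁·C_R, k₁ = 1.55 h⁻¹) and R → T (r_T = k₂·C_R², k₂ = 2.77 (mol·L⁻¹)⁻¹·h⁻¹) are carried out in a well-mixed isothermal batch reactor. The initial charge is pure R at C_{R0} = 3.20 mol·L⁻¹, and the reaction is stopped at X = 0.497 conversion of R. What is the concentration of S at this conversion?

C_R = C_{R0}(1−X) = 1.610 mol·L⁻¹.
Along a PFR/batch, dC_S/dC_R = −r_S/(r_S+r_T) = −k₁/(k₁+k₂·C_R).
Integrating from C_{R0} to C_R: C_S = (1.55/2.77)·ln[(1.55+2.77·3.20)/(1.55+2.77·1.61)] = 0.5596·ln(10.41/6.009) = 0.3077 mol·L⁻¹.

0.308 mol·L⁻¹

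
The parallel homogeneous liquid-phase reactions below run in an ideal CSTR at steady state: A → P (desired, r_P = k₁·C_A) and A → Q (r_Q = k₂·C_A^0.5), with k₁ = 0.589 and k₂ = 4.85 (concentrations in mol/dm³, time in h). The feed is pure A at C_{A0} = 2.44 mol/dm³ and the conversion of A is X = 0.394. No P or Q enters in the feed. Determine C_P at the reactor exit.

0.124 mol/dm³

Exit C_A = C_{A0}(1−X) = 2.44×0.606 = 1.479 mol/dm³.
In a CSTR the entire volume is at exit conditions, so r_P = 0.589×1.479 = 0.8709 and r_Q = 4.85×1.479^0.5 = 5.898.
Fraction of consumed A going to P: r_P/(r_P+r_Q) = 0.1287.
C_P = 0.1287·C_{A0}·X = 0.1287×2.44×0.394 = 0.124 mol/dm³.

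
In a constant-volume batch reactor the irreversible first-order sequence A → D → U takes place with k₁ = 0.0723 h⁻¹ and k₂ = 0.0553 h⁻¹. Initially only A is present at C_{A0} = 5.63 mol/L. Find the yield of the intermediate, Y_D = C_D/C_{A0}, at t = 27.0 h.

0.352

For first-order series with pure A initially, C_D(t) = k₁C_{A0}/(k₂−k₁)·(e^(−k₁t) − e^(−k₂t)).
e^(−k₁t) = e^(−0.0723×27.0) = e^(−1.952) = 0.1420; e^(−k₂t) = e^(−1.493) = 0.2247.
C_D = 0.0723×5.63/(0.0553−0.0723) × (0.1420−0.2247) = (-23.94)×(-0.08270) = 1.980 mol/L.
Y_D = C_D/C_{A0} = 1.980/5.63 = 0.352.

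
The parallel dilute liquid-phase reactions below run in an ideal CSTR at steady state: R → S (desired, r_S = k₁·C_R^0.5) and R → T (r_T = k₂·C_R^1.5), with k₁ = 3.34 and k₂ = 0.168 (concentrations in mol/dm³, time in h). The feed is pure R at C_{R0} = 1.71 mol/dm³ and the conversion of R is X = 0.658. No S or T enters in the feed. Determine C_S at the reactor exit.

Exit C_R = C_{R0}(1−X) = 1.71×0.342 = 0.5848 mol/dm³.
A CSTR operates uniformly at the exit composition, giving r_S = 2.554 and r_T = 0.07514 (each k·C_R^n at C_R = 0.5848).
Fraction of consumed R going to S: r_S/(r_S+r_T) = 0.9714.
C_S = 0.9714·C_{R0}·X = 0.9714×1.71×0.658 = 1.09 mol/dm³.

1.09 mol/dm³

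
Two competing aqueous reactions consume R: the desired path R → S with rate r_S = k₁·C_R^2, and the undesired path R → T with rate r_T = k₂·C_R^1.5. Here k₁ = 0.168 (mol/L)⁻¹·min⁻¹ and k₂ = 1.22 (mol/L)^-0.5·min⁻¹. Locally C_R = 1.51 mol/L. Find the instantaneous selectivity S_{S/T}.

0.169

S_{S/T} = r_S/r_T = (k₁·C_R^2)/(k₂·C_R^1.5) = (k₁/k₂)·C_R^0.5.
= (0.168×1.510^2) / (1.22×1.510^1.5) = 0.3831/2.264 = 0.169.
Since the desired path is higher order in R, keeping C_R high (PFR or concentrated feed) favours S.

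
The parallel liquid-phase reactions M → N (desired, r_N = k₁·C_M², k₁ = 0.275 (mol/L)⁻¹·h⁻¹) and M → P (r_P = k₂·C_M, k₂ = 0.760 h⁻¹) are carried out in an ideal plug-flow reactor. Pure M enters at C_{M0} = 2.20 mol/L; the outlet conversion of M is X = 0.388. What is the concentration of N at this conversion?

C_M = C_{M0}(1−X) = 1.346 mol/L.
Along a PFR/batch, dC_P/dC_M = −r_P/(r_N+r_P) = −k₂/(k₂+k₁·C_M).
Integrating from C_{M0} to C_M: C_P = (0.760/0.275)·ln[(0.760+0.275·2.20)/(0.760+0.275·1.35)] = 2.764·ln(1.365/1.130) = 0.5215 mol/L.
Then C_N = (C_{M0}−C_M) − C_P = 0.8536 − 0.5215 = 0.3321 mol/L.

0.332 mol/L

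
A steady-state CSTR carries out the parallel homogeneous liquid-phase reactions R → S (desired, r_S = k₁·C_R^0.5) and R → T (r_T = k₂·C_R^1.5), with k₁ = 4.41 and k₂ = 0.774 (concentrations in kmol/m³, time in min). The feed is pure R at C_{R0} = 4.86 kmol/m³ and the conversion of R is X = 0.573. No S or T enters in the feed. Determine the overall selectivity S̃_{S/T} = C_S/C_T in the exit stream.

2.75

Exit C_R = C_{R0}(1−X) = 4.86×0.427 = 2.075 kmol/m³.
A CSTR operates uniformly at the exit composition, giving r_S = 6.353 and r_T = 2.314 (each k·C_R^n at C_R = 2.075).
Overall selectivity = C_S/C_T = r_Sτ/(r_Tτ) = r_S/r_T = 2.75.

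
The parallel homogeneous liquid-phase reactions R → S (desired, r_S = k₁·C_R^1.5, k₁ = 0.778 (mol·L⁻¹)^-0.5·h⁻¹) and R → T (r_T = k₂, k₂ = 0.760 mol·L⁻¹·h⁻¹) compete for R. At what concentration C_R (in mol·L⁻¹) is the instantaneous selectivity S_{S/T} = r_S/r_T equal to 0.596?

0.697 mol·L⁻¹

S_{S/T} = (k₁/k₂)·C_R^1.5 ⇒ C_R = (S·k₂/k₁)^(1/1.5).
= (0.596×0.760/0.778)^(0.6667) = (0.5822)^(0.6667) = 0.697 mol·L⁻¹.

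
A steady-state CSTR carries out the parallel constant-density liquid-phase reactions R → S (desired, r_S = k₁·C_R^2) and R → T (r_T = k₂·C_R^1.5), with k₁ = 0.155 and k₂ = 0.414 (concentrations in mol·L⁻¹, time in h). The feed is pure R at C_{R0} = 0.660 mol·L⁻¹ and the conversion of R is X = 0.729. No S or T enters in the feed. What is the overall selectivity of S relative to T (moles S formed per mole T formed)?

Exit C_R = C_{R0}(1−X) = 0.660×0.271 = 0.1789 mol·L⁻¹.
Rates in a CSTR are evaluated at the outlet concentration: r_S = 0.155×0.1789^2 = 0.004959, r_T = 0.414×0.1789^1.5 = 0.03132.
Overall selectivity = C_S/C_T = r_Sτ/(r_Tτ) = r_S/r_T = 0.158.

0.158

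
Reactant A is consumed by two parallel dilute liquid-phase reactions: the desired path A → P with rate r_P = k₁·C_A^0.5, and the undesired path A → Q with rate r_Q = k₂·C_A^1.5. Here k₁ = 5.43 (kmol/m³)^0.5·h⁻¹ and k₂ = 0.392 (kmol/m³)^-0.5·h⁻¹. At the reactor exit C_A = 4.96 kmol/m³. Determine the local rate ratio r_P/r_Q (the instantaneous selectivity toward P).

2.79

S_{P/Q} = r_P/r_Q = (k₁·C_A^0.5)/(k₂·C_A^1.5) = (k₁/k₂)·C_A⁻¹.
= (5.43×4.960^0.5) / (0.392×4.960^1.5) = 12.09/4.330 = 2.79.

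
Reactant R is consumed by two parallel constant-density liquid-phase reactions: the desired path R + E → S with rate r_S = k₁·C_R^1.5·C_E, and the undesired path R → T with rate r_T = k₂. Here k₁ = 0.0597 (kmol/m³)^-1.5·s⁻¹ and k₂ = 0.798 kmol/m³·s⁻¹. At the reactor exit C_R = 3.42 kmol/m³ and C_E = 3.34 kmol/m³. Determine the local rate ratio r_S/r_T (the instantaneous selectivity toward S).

1.58

S_{S/T} = r_S/r_T = (k₁·C_R^1.5·C_E)/(k₂) = (k₁/k₂)·C_R^1.5·C_E.
= (0.0597×3.420^1.5×3.340) / (0.798) = 1.261/0.7980 = 1.58.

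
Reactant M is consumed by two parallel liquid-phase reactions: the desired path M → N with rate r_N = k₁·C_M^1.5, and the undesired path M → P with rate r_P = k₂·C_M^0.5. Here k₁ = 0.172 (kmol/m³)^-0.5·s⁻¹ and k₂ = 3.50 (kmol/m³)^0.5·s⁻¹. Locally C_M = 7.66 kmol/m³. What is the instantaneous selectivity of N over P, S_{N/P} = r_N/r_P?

S_{N/P} = r_N/r_P = (k₁·C_M^1.5)/(k₂·C_M^0.5) = (k₁/k₂)·C_M.
= (0.172×7.660^1.5) / (3.50×7.660^0.5) = 3.646/9.687 = 0.376.
Since the desired path is higher order in M, keeping C_M high (PFR or concentrated feed) favours N.

0.376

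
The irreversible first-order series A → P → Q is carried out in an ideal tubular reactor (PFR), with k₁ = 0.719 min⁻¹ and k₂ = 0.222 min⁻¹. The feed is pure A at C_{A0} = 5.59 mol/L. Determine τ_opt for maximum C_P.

Setting dC_P/dτ = 0 gives τ_opt = ln(k₂/k₁)/(k₂−k₁).
= ln(0.222/0.719)/(0.222−0.719) = ln(0.3088)/-0.4970 = -1.175/-0.4970 = 2.36 min.

2.36 min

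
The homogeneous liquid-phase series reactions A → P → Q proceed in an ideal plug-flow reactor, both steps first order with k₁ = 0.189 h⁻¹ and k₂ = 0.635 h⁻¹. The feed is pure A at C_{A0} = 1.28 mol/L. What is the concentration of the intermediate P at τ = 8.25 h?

The intermediate concentration in a first-order A→B→C sequence is C_P = k₁C_{A0}(e^(−k₁τ) − e^(−k₂τ))/(k₂−k₁).
e^(−k₁τ) = e^(−0.189×8.25) = e^(−1.559) = 0.2103; e^(−k₂τ) = e^(−5.239) = 0.005307.
C_P = 0.189×1.28/(0.635−0.189) × (0.2103−0.005307) = 0.5424×0.2050 = 0.1112 mol/L.

0.111 mol/L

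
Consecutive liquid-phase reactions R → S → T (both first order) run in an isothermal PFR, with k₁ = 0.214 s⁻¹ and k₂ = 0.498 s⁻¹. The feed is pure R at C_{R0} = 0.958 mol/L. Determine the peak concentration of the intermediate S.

At the optimum, C_{S,max}/C_{R0} = (k₁/k₂)^[k₂/(k₂−k₁)].
= (0.214/0.498)^(0.498/(0.498−0.214)) = (0.4297)^(1.754) = 0.2274.
C_{S,max} = 0.2274×0.958 = 0.218 mol/L.

0.218 mol/L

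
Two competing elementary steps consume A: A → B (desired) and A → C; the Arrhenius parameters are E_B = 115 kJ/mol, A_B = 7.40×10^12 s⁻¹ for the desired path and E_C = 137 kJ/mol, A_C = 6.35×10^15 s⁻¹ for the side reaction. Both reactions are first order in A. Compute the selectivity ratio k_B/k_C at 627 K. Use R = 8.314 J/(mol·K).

With equal orders, S_{B/C} = k_B/k_C = (A_B/A_C)·exp[(E_C−E_B)/(RT)].
(E_C−E_B)/(RT) = (137−115)×10³/(8.314×627) = 22000/5213 = 4.220.
k_B/k_C = (7.40×10^12/6.35×10^15)·exp(4.220) = 0.001165 × 68.06 = 0.0793.
Since E_B < E_C, lowering the temperature improves selectivity toward B.

0.0793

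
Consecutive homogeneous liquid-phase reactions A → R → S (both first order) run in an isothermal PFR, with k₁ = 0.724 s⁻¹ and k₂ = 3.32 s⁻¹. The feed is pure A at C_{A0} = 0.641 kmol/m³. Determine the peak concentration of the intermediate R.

Evaluating C_R at τ_opt = ln(k₂/k₁)/(k₂−k₁) gives C_{R,max}/C_{A0} = (k₁/k₂)^[k₂/(k₂−k₁)].
= (0.724/3.32)^(3.32/(3.32−0.724)) = (0.2181)^(1.279) = 0.1426.
C_{R,max} = 0.1426×0.641 = 0.0914 kmol/m³.

0.0914 kmol/m³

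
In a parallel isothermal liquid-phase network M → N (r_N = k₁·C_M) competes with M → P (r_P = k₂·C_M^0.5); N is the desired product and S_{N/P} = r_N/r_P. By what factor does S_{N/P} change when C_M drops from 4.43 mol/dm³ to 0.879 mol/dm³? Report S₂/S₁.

S_{N/P} = (k₁/k₂)·C_M^0.5, so S₂/S₁ = (C_{M,2}/C_{M,1})^0.5.
= (0.879/4.43)^0.5 = (0.1984)^0.5 = 0.445.

0.445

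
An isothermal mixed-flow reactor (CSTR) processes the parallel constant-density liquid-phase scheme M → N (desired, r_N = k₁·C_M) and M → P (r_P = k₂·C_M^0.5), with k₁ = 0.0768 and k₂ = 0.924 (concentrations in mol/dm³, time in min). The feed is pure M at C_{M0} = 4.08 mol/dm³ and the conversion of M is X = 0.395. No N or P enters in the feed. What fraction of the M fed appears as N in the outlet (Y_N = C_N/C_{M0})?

Exit C_M = C_{M0}(1−X) = 4.08×0.605 = 2.468 mol/dm³.
Rates in a CSTR are evaluated at the outlet concentration: r_N = 0.0768×2.468 = 0.1896, r_P = 0.924×2.468^0.5 = 1.452.
Fraction of consumed M going to N: r_N/(r_N+r_P) = 0.1155.
C_N = 0.1155·C_{M0}·X = 0.1155×4.08×0.395 = 0.186 mol/dm³; Y_N = C_N/C_{M0} = 0.0456.

0.0456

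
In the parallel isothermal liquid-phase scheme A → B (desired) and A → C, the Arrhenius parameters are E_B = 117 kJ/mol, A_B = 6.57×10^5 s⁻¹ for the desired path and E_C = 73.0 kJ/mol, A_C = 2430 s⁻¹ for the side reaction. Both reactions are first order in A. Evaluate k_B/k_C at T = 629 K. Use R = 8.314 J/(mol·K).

With equal orders, S_{B/C} = k_B/k_C = (A_B/A_C)·exp[(E_C−E_B)/(RT)].
(E_C−E_B)/(RT) = (73.0−117)×10³/(8.314×629) = -44000/5230 = -8.414.
k_B/k_C = (6.57×10^5/2430)·exp(-8.414) = 270.4 × 2.218×10^-4 = 0.0600.
Since E_B > E_C, raising the temperature improves selectivity toward B.

0.0600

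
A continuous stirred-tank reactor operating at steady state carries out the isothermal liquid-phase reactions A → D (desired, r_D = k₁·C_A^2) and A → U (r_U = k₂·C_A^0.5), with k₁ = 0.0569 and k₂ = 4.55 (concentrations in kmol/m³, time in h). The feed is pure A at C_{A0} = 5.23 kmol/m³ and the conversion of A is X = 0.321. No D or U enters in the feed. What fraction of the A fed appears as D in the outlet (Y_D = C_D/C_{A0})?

Exit C_A = C_{A0}(1−X) = 5.23×0.679 = 3.551 kmol/m³.
A CSTR operates uniformly at the exit composition, giving r_D = 0.7176 and r_U = 8.574 (each k·C_A^n at C_A = 3.551).
Fraction of consumed A going to D: r_D/(r_D+r_U) = 0.07722.
C_D = 0.07722·C_{A0}·X = 0.07722×5.23×0.321 = 0.130 kmol/m³; Y_D = C_D/C_{A0} = 0.0248.

0.0248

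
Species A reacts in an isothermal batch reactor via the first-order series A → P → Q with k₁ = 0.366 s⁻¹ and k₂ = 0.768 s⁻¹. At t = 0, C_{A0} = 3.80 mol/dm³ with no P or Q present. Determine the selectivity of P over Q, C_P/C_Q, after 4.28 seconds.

0.246

For first-order series with pure A initially, C_P(t) = k₁C_{A0}/(k₂−k₁)·(e^(−k₁t) − e^(−k₂t)).
e^(−k₁t) = e^(−0.366×4.28) = e^(−1.566) = 0.2088; e^(−k₂t) = e^(−3.287) = 0.03736.
C_P = 0.366×3.80/(0.768−0.366) × (0.2088−0.03736) = 3.460×0.1714 = 0.5930 mol/dm³.
C_A = C_{A0}e^(−k₁t) = 0.7934 mol/dm³, so C_Q = C_{A0}−C_A−C_P = 2.414 mol/dm³; C_P/C_Q = 0.246.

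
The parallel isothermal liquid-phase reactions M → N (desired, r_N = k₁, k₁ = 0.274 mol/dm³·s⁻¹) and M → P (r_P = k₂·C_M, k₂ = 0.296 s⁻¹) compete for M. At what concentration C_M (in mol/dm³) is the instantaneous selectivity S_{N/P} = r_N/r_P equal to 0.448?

S_{N/P} = (k₁/k₂)·C_M⁻¹ ⇒ C_M = (S·k₂/k₁)^(-1).
= (0.448×0.296/0.274)^(-1) = (0.4840)^(-1) = 2.07 mol/dm³.

2.07 mol/dm³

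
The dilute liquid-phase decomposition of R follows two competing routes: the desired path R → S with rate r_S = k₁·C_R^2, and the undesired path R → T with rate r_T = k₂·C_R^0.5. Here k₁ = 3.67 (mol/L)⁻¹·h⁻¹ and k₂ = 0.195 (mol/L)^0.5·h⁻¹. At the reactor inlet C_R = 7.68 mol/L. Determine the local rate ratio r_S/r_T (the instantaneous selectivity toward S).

S_{S/T} = r_S/r_T = (k₁·C_R^2)/(k₂·C_R^0.5) = (k₁/k₂)·C_R^1.5.
= (3.67×7.680^2) / (0.195×7.680^0.5) = 216.5/0.5404 = 401.

401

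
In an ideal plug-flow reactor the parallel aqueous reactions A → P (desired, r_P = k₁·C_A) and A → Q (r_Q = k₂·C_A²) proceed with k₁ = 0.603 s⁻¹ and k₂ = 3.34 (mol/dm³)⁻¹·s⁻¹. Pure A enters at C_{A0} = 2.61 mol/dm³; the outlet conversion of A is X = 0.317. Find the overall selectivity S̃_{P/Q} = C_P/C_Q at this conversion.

C_A = C_{A0}(1−X) = 1.783 mol/dm³.
Along a PFR/batch, dC_P/dC_A = −r_P/(r_P+r_Q) = −k₁/(k₁+k₂·C_A).
Integrating from C_{A0} to C_A: C_P = (0.603/3.34)·ln[(0.603+3.34·2.61)/(0.603+3.34·1.78)] = 0.1805·ln(9.320/6.557) = 0.06349 mol/dm³.
C_Q = (C_{A0}−C_A)−C_P = 0.7639 mol/dm³; S̃_{P/Q} = 0.06349/0.7639 = 0.0831.

0.0831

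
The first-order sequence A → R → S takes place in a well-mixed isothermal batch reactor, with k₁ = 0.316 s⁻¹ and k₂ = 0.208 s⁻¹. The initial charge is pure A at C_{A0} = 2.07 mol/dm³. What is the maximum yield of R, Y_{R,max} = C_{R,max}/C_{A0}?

At the optimum, C_{R,max}/C_{A0} = (k₁/k₂)^[k₂/(k₂−k₁)].
= (0.316/0.208)^(0.208/(0.208−0.316)) = (1.519)^(-1.926) = 0.4469.

0.447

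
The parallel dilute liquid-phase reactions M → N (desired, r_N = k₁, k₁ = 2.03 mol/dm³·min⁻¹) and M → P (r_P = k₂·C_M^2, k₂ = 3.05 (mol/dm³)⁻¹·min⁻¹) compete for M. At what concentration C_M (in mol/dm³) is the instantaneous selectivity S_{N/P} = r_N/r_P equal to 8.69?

S_{N/P} = (k₁/k₂)·C_M^-2 ⇒ C_M = (S·k₂/k₁)^(-0.5).
= (8.69×3.05/2.03)^(-0.5) = (13.06)^(-0.5) = 0.277 mol/dm³.

0.277 mol/dm³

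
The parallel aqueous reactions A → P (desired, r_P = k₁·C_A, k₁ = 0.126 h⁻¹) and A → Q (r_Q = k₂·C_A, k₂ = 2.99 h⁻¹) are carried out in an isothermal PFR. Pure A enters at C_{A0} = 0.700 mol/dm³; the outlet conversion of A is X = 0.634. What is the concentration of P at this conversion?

0.0179 mol/dm³

C_A = C_{A0}(1−X) = 0.2562 mol/dm³.
Both paths are first order in A, so the instantaneous fraction to P is constant: dC_P/d(−C_A) = k₁/(k₁+k₂) = 0.04044.
C_P = 0.04044·(C_{A0}−C_A) = 0.04044×0.4438 = 0.0179 mol/dm³.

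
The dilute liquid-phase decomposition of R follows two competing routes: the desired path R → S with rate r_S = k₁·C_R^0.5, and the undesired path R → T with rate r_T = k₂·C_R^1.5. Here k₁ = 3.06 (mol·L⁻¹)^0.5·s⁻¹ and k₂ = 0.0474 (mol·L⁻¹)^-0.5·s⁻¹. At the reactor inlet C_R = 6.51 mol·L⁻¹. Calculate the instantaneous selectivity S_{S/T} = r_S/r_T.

9.92

S_{S/T} = r_S/r_T = (k₁·C_R^0.5)/(k₂·C_R^1.5) = (k₁/k₂)·C_R⁻¹.
= (3.06×6.510^0.5) / (0.0474×6.510^1.5) = 7.807/0.7873 = 9.92.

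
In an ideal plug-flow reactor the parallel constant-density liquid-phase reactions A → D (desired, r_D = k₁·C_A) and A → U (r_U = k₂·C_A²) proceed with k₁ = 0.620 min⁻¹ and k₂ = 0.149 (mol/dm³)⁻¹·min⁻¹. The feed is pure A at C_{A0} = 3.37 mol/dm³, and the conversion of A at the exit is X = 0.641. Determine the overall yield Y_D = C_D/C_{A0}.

C_A = C_{A0}(1−X) = 1.210 mol/dm³.
Along a PFR/batch, dC_D/dC_A = −r_D/(r_D+r_U) = −k₁/(k₁+k₂·C_A).
Integrating from C_{A0} to C_A: C_D = (0.620/0.149)·ln[(0.620+0.149·3.37)/(0.620+0.149·1.21)] = 4.161·ln(1.122/0.8003) = 1.407 mol/dm³.
Y_D = C_D/C_{A0} = 1.407/3.37 = 0.417.

0.417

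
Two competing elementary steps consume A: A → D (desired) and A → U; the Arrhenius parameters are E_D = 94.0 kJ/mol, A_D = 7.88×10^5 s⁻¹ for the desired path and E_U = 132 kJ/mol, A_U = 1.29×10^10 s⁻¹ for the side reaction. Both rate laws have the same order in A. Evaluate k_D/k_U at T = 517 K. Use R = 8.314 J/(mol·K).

0.422

Since both paths have the same order in A, the concentration cancels and S_{D/U} = k_D/k_U = (A_D/A_U)·exp[(E_U−E_D)/(RT)].
(E_U−E_D)/(RT) = (132−94.0)×10³/(8.314×517) = 38000/4298 = 8.841.
k_D/k_U = (7.88×10^5/1.29×10^10)·exp(8.841) = 6.109×10^-5 × 6909 = 0.422.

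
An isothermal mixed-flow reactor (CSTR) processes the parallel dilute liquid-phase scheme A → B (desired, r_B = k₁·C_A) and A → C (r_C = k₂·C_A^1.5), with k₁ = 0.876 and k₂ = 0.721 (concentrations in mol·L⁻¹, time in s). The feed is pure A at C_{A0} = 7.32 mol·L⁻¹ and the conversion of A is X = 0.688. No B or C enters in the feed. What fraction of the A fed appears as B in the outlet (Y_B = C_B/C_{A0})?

Exit C_A = C_{A0}(1−X) = 7.32×0.312 = 2.284 mol·L⁻¹.
In a CSTR the entire volume is at exit conditions, so r_B = 0.876×2.284 = 2.001 and r_C = 0.721×2.284^1.5 = 2.488.
Fraction of consumed A going to B: r_B/(r_B+r_C) = 0.4457.
C_B = 0.4457·C_{A0}·X = 0.4457×7.32×0.688 = 2.24 mol·L⁻¹; Y_B = C_B/C_{A0} = 0.307.

0.307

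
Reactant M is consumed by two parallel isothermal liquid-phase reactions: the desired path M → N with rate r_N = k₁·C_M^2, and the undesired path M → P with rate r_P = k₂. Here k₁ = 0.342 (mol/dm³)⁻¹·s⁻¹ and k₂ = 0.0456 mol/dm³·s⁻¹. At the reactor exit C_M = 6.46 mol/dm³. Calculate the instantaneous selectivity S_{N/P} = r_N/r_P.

313

S_{N/P} = r_N/r_P = (k₁·C_M^2)/(k₂) = (k₁/k₂)·C_M^2.
= (0.342×6.460^2) / (0.0456) = 14.27/0.04560 = 313.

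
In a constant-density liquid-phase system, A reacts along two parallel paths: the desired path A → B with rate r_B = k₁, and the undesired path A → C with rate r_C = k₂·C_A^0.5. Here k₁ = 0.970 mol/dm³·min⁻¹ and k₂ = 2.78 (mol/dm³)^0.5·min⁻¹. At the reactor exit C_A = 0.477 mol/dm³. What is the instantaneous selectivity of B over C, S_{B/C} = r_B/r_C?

0.505

S_{B/C} = r_B/r_C = (k₁)/(k₂·C_A^0.5) = (k₁/k₂)·C_A^-0.5.
= (0.970) / (2.78×0.4770^0.5) = 0.9700/1.920 = 0.505.
The undesired path is higher order in A, so low C_A (CSTR or dilute feed) favours B.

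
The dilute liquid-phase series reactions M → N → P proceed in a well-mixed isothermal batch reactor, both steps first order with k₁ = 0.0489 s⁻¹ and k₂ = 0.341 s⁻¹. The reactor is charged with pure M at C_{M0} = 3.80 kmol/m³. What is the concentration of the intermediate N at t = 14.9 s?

0.303 kmol/m³

For first-order series with pure M initially, C_N(t) = k₁C_{M0}/(k₂−k₁)·(e^(−k₁t) − e^(−k₂t)).
e^(−k₁t) = e^(−0.0489×14.9) = e^(−0.7286) = 0.4826; e^(−k₂t) = e^(−5.081) = 0.006214.
C_N = 0.0489×3.80/(0.341−0.0489) × (0.4826−0.006214) = 0.6362×0.4764 = 0.3030 kmol/m³.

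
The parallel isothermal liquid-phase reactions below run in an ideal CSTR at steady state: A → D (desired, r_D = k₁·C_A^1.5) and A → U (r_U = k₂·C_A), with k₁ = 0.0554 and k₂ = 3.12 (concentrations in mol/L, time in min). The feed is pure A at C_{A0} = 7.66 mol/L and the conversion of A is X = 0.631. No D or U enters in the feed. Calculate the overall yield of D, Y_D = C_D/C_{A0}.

Exit C_A = C_{A0}(1−X) = 7.66×0.369 = 2.827 mol/L.
In a CSTR the entire volume is at exit conditions, so r_D = 0.0554×2.827^1.5 = 0.2633 and r_U = 3.12×2.827 = 8.819.
Fraction of consumed A going to D: r_D/(r_D+r_U) = 0.02899.
C_D = 0.02899·C_{A0}·X = 0.02899×7.66×0.631 = 0.140 mol/L; Y_D = C_D/C_{A0} = 0.0183.

0.0183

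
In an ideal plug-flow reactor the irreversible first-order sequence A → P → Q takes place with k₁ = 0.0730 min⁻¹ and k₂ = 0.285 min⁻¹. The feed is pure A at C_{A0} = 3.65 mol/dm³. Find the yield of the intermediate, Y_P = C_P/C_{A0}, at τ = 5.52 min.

The intermediate concentration in a first-order A→B→C sequence is C_P = k₁C_{A0}(e^(−k₁τ) − e^(−k₂τ))/(k₂−k₁).
e^(−k₁τ) = e^(−0.0730×5.52) = e^(−0.4030) = 0.6683; e^(−k₂τ) = e^(−1.573) = 0.2074.
C_P = 0.0730×3.65/(0.285−0.0730) × (0.6683−0.2074) = 1.257×0.4610 = 0.5794 mol/dm³.
Y_P = C_P/C_{A0} = 0.5794/3.65 = 0.159.

0.159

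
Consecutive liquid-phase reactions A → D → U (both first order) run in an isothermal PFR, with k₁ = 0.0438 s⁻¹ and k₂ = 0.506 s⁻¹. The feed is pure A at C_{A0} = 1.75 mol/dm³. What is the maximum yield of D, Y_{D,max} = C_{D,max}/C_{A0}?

Evaluating C_D at τ_opt = ln(k₂/k₁)/(k₂−k₁) gives C_{D,max}/C_{A0} = (k₁/k₂)^[k₂/(k₂−k₁)].
= (0.0438/0.506)^(0.506/(0.506−0.0438)) = (0.08656)^(1.095) = 0.06865.

0.0686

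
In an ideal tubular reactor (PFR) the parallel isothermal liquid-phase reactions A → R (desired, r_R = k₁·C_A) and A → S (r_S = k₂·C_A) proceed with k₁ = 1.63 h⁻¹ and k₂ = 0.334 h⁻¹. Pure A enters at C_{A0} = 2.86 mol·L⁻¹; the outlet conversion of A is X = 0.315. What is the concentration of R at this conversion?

0.748 mol·L⁻¹

C_A = C_{A0}(1−X) = 1.959 mol·L⁻¹.
Both paths are first order in A, so the instantaneous fraction to R is constant: dC_R/d(−C_A) = k₁/(k₁+k₂) = 0.8299.
C_R = 0.8299·(C_{A0}−C_A) = 0.8299×0.9009 = 0.748 mol·L⁻¹.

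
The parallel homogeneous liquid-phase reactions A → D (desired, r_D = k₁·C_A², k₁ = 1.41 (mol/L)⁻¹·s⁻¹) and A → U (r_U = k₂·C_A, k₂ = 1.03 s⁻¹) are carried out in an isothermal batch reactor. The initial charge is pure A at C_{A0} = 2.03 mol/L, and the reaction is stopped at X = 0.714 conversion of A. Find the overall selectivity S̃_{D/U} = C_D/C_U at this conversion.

C_A = C_{A0}(1−X) = 0.5806 mol/L.
Along a PFR/batch, dC_U/dC_A = −r_U/(r_D+r_U) = −k₂/(k₂+k₁·C_A).
Integrating from C_{A0} to C_A: C_U = (1.03/1.41)·ln[(1.03+1.41·2.03)/(1.03+1.41·0.581)] = 0.7305·ln(3.892/1.849) = 0.5439 mol/L.
Then C_D = (C_{A0}−C_A) − C_U = 1.449 − 0.5439 = 0.9055 mol/L.
S̃_{D/U} = C_D/C_U = 0.9055/0.5439 = 1.66.

1.66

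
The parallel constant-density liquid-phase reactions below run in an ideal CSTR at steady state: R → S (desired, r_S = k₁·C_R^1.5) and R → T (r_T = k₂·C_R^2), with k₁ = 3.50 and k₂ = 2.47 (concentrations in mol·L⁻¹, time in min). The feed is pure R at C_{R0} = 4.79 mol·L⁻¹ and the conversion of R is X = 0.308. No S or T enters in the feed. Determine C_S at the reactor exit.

0.646 mol·L⁻¹

Exit C_R = C_{R0}(1−X) = 4.79×0.692 = 3.315 mol·L⁻¹.
In a CSTR the entire volume is at exit conditions, so r_S = 3.50×3.315^1.5 = 21.12 and r_T = 2.47×3.315^2 = 27.14.
Fraction of consumed R going to S: r_S/(r_S+r_T) = 0.4377.
C_S = 0.4377·C_{R0}·X = 0.4377×4.79×0.308 = 0.646 mol·L⁻¹.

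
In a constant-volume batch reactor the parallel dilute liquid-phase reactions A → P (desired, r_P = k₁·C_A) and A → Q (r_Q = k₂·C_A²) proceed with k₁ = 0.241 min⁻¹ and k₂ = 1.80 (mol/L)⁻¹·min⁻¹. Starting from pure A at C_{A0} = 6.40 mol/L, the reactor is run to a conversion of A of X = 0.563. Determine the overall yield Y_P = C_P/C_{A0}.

C_A = C_{A0}(1−X) = 2.797 mol/L.
Along a PFR/batch, dC_P/dC_A = −r_P/(r_P+r_Q) = −k₁/(k₁+k₂·C_A).
Integrating from C_{A0} to C_A: C_P = (0.241/1.80)·ln[(0.241+1.80·6.40)/(0.241+1.80·2.80)] = 0.1339·ln(11.76/5.275) = 0.1073 mol/L.
Y_P = C_P/C_{A0} = 0.1073/6.40 = 0.0168.

0.0168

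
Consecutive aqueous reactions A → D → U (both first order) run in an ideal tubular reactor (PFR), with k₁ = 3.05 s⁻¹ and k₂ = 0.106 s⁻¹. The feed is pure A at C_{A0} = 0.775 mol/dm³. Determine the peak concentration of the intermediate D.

Evaluating C_D at τ_opt = ln(k₂/k₁)/(k₂−k₁) gives C_{D,max}/C_{A0} = (k₁/k₂)^[k₂/(k₂−k₁)].
= (3.05/0.106)^(0.106/(0.106−3.05)) = (28.77)^(-0.03601) = 0.8861.
C_{D,max} = 0.8861×0.775 = 0.687 mol/dm³.

0.687 mol/dm³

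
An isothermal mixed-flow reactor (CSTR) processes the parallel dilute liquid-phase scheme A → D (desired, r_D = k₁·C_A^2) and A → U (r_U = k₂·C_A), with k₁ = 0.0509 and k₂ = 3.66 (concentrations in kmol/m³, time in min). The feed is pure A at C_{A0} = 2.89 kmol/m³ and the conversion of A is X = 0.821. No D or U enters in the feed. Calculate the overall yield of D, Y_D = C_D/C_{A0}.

Exit C_A = C_{A0}(1−X) = 2.89×0.179 = 0.5173 kmol/m³.
Rates in a CSTR are evaluated at the outlet concentration: r_D = 0.0509×0.5173^2 = 0.01362, r_U = 3.66×0.5173 = 1.893.
Fraction of consumed A going to D: r_D/(r_D+r_U) = 0.007143.
C_D = 0.007143·C_{A0}·X = 0.007143×2.89×0.821 = 0.0169 kmol/m³; Y_D = C_D/C_{A0} = 0.00586.

0.00586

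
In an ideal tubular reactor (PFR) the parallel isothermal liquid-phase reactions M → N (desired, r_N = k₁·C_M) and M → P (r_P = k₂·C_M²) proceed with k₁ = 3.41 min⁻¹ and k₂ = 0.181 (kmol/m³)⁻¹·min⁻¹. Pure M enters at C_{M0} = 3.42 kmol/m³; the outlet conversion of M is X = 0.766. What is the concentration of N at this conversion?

2.36 kmol/m³

C_M = C_{M0}(1−X) = 0.8003 kmol/m³.
Along a PFR/batch, dC_N/dC_M = −r_N/(r_N+r_P) = −k₁/(k₁+k₂·C_M).
Integrating from C_{M0} to C_M: C_N = (3.41/0.181)·ln[(3.41+0.181·3.42)/(3.41+0.181·0.800)] = 18.84·ln(4.029/3.555) = 2.359 kmol/m³.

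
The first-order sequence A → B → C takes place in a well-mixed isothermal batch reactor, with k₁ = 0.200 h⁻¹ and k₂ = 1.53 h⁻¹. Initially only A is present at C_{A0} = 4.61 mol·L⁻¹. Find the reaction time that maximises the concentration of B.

1.53 h

The intermediate peaks when r₁ = r₂, i.e. k₁e^(−k₁t) = k₂e^(−k₂t), giving t_opt = ln(k₂/k₁)/(k₂−k₁).
= ln(1.53/0.200)/(1.53−0.200) = ln(7.650)/1.330 = 2.035/1.330 = 1.53 h.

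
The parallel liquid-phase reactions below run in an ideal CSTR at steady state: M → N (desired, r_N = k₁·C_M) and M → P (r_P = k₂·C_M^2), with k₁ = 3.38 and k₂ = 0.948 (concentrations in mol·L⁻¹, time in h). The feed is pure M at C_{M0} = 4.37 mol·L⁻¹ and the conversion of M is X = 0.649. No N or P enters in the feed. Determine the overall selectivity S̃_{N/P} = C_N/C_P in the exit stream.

Exit C_M = C_{M0}(1−X) = 4.37×0.351 = 1.534 mol·L⁻¹.
In a CSTR the entire volume is at exit conditions, so r_N = 3.38×1.534 = 5.184 and r_P = 0.948×1.534^2 = 2.230.
Overall selectivity = C_N/C_P = r_Nτ/(r_Pτ) = r_N/r_P = 2.32.

2.32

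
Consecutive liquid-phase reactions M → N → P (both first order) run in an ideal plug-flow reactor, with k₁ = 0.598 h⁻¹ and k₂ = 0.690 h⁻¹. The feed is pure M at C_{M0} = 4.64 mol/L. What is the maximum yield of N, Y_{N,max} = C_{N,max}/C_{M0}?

Evaluating C_N at τ_opt = ln(k₂/k₁)/(k₂−k₁) gives C_{N,max}/C_{M0} = (k₁/k₂)^[k₂/(k₂−k₁)].
= (0.598/0.690)^(0.690/(0.690−0.598)) = (0.8667)^(7.500) = 0.3419.

0.342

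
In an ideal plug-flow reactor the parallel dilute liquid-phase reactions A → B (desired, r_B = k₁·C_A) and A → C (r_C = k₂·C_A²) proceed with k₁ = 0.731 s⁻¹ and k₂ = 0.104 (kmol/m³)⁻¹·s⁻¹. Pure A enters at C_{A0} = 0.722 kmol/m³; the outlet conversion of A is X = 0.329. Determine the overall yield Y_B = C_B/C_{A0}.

0.303

C_A = C_{A0}(1−X) = 0.4845 kmol/m³.
Along a PFR/batch, dC_B/dC_A = −r_B/(r_B+r_C) = −k₁/(k₁+k₂·C_A).
Integrating from C_{A0} to C_A: C_B = (0.731/0.104)·ln[(0.731+0.104·0.722)/(0.731+0.104·0.484)] = 7.029·ln(0.8061/0.7814) = 0.2188 kmol/m³.
Y_B = C_B/C_{A0} = 0.2188/0.722 = 0.303.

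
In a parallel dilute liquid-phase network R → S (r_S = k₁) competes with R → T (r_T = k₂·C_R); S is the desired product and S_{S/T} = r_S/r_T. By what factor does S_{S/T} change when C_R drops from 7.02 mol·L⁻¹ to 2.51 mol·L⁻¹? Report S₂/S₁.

2.80

S_{S/T} = (k₁/k₂)·C_R⁻¹, so S₂/S₁ = (C_{R,2}/C_{R,1})⁻¹.
= 7.02/2.51 = 2.80.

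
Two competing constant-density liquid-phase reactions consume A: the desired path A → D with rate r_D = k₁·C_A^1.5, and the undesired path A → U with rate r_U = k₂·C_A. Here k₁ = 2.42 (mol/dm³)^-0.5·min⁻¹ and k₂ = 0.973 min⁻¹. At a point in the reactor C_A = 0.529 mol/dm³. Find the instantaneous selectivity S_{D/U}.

1.81

S_{D/U} = r_D/r_U = (k₁·C_A^1.5)/(k₂·C_A) = (k₁/k₂)·C_A^0.5.
= (2.42×0.5290^1.5) / (0.973×0.5290) = 0.9311/0.5147 = 1.81.
Since the desired path is higher order in A, keeping C_A high (PFR or concentrated feed) favours D.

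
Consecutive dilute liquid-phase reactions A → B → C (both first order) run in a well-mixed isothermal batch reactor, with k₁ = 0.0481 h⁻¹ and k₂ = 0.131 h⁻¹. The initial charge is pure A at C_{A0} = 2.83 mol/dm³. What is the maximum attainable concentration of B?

0.581 mol/dm³

At the optimum, C_{B,max}/C_{A0} = (k₁/k₂)^[k₂/(k₂−k₁)].
= (0.0481/0.131)^(0.131/(0.131−0.0481)) = (0.3672)^(1.580) = 0.2053.
C_{B,max} = 0.2053×2.83 = 0.581 mol/dm³.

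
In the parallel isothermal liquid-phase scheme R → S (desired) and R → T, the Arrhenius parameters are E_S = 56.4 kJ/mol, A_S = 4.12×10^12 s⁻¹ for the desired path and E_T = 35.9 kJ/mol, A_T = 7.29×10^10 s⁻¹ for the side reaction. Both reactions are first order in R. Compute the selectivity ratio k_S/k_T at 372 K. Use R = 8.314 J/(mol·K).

0.0747

Since both paths have the same order in R, the concentration cancels and S_{S/T} = k_S/k_T = (A_S/A_T)·exp[(E_T−E_S)/(RT)].
(E_T−E_S)/(RT) = (35.9−56.4)×10³/(8.314×372) = -20500/3093 = -6.628.
k_S/k_T = (4.12×10^12/7.29×10^10)·exp(-6.628) = 56.52 × 0.001322 = 0.0747.
Since E_S > E_T, raising the temperature improves selectivity toward S.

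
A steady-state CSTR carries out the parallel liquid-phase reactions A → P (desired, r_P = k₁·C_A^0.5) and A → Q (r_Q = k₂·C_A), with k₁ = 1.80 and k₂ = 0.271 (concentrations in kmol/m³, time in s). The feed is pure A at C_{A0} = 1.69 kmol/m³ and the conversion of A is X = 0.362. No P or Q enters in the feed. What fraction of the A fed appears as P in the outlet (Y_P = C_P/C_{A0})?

0.313

Exit C_A = C_{A0}(1−X) = 1.69×0.638 = 1.078 kmol/m³.
In a CSTR the entire volume is at exit conditions, so r_P = 1.80×1.078^0.5 = 1.869 and r_Q = 0.271×1.078 = 0.2922.
Fraction of consumed A going to P: r_P/(r_P+r_Q) = 0.8648.
C_P = 0.8648·C_{A0}·X = 0.8648×1.69×0.362 = 0.529 kmol/m³; Y_P = C_P/C_{A0} = 0.313.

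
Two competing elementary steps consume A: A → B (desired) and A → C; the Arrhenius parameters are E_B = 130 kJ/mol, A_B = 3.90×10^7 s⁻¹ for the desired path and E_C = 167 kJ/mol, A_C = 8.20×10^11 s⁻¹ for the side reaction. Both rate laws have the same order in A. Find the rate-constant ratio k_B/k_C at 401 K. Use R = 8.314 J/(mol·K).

With equal orders, S_{B/C} = k_B/k_C = (A_B/A_C)·exp[(E_C−E_B)/(RT)].
(E_C−E_B)/(RT) = (167−130)×10³/(8.314×401) = 37000/3334 = 11.10.
k_B/k_C = (3.90×10^7/8.20×10^11)·exp(11.10) = 4.756×10^-5 × 66043 = 3.14.
Since E_B < E_C, lowering the temperature improves selectivity toward B.

3.14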